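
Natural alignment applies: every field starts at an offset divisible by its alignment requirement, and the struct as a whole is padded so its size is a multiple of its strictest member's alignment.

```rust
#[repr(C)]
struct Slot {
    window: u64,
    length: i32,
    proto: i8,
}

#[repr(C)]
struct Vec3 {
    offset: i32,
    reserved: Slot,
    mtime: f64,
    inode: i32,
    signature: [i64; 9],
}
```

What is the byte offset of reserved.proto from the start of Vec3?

20

Slot: @0: window [8B, align 8] → 8; @8: length [4B, align 4] → 12; @12: proto [1B, align 1] → 13; +3 tail pad (align 8); size 16, align 8
@0: offset [4B, align 4] → 4
+4 pad (align 8)
@8: reserved [16B, align 8] → 24
within Slot: proto at 12
8 + 12 = 20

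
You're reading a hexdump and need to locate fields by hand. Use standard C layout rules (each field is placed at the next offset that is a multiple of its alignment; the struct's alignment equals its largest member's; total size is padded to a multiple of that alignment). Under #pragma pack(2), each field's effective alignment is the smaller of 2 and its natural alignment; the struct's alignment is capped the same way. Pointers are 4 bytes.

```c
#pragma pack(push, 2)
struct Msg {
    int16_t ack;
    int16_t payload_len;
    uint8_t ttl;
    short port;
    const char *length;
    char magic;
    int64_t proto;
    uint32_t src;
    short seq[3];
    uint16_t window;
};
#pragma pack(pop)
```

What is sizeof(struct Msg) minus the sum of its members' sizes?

2

0..2  ack  (2B, 2-aligned)
2..4  payload_len  (2B, 2-aligned)
4..5  ttl  (1B, 1-aligned)
5..6  -- padding (1B)
6..8  port  (2B, 2-aligned)
8..12  length  (4B, 2-aligned)
12..13  magic  (1B, 1-aligned)
13..14  -- padding (1B)
14..22  proto  (8B, 2-aligned)
22..26  src  (4B, 2-aligned)
26..32  seq  (6B, 2-aligned)
32..34  window  (2B, 2-aligned)
sizeof = 34, alignof = 2
data bytes 32, size 34 → padding 2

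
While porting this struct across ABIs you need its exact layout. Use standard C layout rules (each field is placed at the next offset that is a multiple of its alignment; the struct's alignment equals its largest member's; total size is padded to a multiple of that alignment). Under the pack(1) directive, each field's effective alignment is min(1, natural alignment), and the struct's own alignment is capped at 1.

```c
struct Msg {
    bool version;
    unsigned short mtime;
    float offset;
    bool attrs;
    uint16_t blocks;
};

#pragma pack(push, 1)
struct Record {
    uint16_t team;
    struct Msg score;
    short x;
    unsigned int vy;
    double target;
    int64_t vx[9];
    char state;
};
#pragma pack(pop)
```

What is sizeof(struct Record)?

101

Msg: 0..1  version  (1B, 1-aligned); 1..2  -- padding (1B); 2..4  mtime  (2B, 2-aligned); 4..8  offset  (4B, 4-aligned); 8..9  attrs  (1B, 1-aligned); 9..10  -- padding (1B); 10..12  blocks  (2B, 2-aligned); sizeof = 12, alignof = 4
0..2  team  (2B, 1-aligned)
2..14  score  (12B, 1-aligned)
14..16  x  (2B, 1-aligned)
16..20  vy  (4B, 1-aligned)
20..28  target  (8B, 1-aligned)
28..100  vx  (72B, 1-aligned)
100..101  state  (1B, 1-aligned)
sizeof = 101, alignof = 1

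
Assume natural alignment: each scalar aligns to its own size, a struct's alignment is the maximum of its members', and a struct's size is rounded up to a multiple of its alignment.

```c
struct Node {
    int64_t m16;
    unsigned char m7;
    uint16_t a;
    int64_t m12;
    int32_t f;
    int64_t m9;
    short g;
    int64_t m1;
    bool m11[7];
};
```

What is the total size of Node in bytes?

64

@0: m16 [8B, align 8] → 8
@8: m7 [1B, align 1] → 9
+1 pad (align 2)
@10: a [2B, align 2] → 12
+4 pad (align 8)
@16: m12 [8B, align 8] → 24
@24: f [4B, align 4] → 28
+4 pad (align 8)
@32: m9 [8B, align 8] → 40
@40: g [2B, align 2] → 42
+6 pad (align 8)
@48: m1 [8B, align 8] → 56
@56: m11 [7B, align 1] → 63
+1 tail pad (align 8)
size 64, align 8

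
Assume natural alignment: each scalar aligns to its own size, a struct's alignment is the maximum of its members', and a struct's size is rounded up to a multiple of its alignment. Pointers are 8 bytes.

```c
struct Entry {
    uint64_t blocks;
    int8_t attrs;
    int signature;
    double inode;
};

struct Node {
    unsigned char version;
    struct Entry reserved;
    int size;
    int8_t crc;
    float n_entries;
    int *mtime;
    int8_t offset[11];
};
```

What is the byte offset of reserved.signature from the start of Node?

20

Entry: @0: blocks [8B, align 8] → 8; @8: attrs [1B, align 1] → 9; +3 pad (align 4); @12: signature [4B, align 4] → 16; @16: inode [8B, align 8] → 24; size 24, align 8
@0: version [1B, align 1] → 1
+7 pad (align 8)
@8: reserved [24B, align 8] → 32
within Entry: signature at 12
8 + 12 = 20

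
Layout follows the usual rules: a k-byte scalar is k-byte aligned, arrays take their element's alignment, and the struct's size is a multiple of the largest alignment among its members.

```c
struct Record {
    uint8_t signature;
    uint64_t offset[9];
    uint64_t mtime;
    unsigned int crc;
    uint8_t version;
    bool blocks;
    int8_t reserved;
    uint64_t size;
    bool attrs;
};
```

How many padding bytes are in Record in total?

15

0..1  signature  (1B, 1-aligned)
1..8  -- padding (7B)
8..80  offset  (72B, 8-aligned)
80..88  mtime  (8B, 8-aligned)
88..92  crc  (4B, 4-aligned)
92..93  version  (1B, 1-aligned)
93..94  blocks  (1B, 1-aligned)
94..95  reserved  (1B, 1-aligned)
95..96  -- padding (1B)
96..104  size  (8B, 8-aligned)
104..105  attrs  (1B, 1-aligned)
105..112  -- tail padding (7B)
sizeof = 112, alignof = 8
data bytes 97, size 112 → padding 15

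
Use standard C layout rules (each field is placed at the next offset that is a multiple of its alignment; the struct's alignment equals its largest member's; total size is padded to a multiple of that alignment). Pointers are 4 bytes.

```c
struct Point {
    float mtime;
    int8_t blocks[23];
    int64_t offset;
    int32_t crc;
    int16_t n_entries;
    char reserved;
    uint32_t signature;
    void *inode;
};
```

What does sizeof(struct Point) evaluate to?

56 bytes

mtime at 0 (size 4, align 4) → ends 4
blocks at 4 (size 23, align 1) → ends 27
pad 5 to align 8 for offset
offset at 32 (size 8, align 8) → ends 40
crc at 40 (size 4, align 4) → ends 44
n_entries at 44 (size 2, align 2) → ends 46
reserved at 46 (size 1, align 1) → ends 47
pad 1 to align 4 for signature
signature at 48 (size 4, align 4) → ends 52
inode at 52 (size 4, align 4) → ends 56
total 56 bytes, alignment 8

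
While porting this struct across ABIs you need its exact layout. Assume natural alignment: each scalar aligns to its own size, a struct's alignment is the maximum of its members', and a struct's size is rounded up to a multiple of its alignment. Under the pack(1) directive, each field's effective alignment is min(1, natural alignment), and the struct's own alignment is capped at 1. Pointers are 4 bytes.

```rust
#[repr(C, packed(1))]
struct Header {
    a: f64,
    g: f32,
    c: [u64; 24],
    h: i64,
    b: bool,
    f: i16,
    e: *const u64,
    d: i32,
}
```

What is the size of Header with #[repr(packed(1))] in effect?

@0: a [8B, align 1] → 8
@8: g [4B, align 1] → 12
@12: c [192B, align 1] → 204
@204: h [8B, align 1] → 212
@212: b [1B, align 1] → 213
@213: f [2B, align 1] → 215
@215: e [4B, align 1] → 219
@219: d [4B, align 1] → 223
size 223, align 1

223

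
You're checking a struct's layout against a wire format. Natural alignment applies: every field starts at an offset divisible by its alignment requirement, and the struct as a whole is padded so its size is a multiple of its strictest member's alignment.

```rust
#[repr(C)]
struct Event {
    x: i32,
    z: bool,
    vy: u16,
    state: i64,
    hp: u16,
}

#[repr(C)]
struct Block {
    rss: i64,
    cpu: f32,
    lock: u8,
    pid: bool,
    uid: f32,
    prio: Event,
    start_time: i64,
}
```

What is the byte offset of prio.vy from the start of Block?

30

Event: @0: x [4B, align 4] → 4; @4: z [1B, align 1] → 5; +1 pad (align 2); @6: vy [2B, align 2] → 8; @8: state [8B, align 8] → 16; @16: hp [2B, align 2] → 18; +6 tail pad (align 8); size 24, align 8
@0: rss [8B, align 8] → 8
@8: cpu [4B, align 4] → 12
@12: lock [1B, align 1] → 13
@13: pid [1B, align 1] → 14
+2 pad (align 4)
@16: uid [4B, align 4] → 20
+4 pad (align 8)
@24: prio [24B, align 8] → 48
within Event: vy at 6
24 + 6 = 30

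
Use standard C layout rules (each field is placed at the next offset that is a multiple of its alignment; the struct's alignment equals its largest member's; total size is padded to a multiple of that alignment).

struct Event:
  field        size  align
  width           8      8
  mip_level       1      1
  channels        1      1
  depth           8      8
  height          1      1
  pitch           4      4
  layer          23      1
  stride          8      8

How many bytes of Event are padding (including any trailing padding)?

@0: width [8B, align 8] → 8
@8: mip_level [1B, align 1] → 9
@9: channels [1B, align 1] → 10
+6 pad (align 8)
@16: depth [8B, align 8] → 24
@24: height [1B, align 1] → 25
+3 pad (align 4)
@28: pitch [4B, align 4] → 32
@32: layer [23B, align 1] → 55
+1 pad (align 8)
@56: stride [8B, align 8] → 64
size 64, align 8
data bytes 54, size 64 → padding 10

10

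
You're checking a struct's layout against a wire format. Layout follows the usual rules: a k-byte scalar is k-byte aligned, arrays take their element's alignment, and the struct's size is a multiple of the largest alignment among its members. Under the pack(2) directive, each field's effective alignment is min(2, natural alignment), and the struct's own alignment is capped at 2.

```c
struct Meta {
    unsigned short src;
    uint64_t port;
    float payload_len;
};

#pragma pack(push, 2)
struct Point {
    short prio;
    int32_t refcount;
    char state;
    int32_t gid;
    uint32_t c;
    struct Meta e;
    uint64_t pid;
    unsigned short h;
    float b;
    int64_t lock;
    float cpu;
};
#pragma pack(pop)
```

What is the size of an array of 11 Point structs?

726

Meta: 0..2  src  (2B, 2-aligned); 2..8  -- padding (6B); 8..16  port  (8B, 8-aligned); 16..20  payload_len  (4B, 4-aligned); 20..24  -- tail padding (4B); sizeof = 24, alignof = 8
0..2  prio  (2B, 2-aligned)
2..6  refcount  (4B, 2-aligned)
6..7  state  (1B, 1-aligned)
7..8  -- padding (1B)
8..12  gid  (4B, 2-aligned)
12..16  c  (4B, 2-aligned)
16..40  e  (24B, 2-aligned)
40..48  pid  (8B, 2-aligned)
48..50  h  (2B, 2-aligned)
50..54  b  (4B, 2-aligned)
54..62  lock  (8B, 2-aligned)
62..66  cpu  (4B, 2-aligned)
sizeof = 66, alignof = 2
array of 11: 11 × 66 = 726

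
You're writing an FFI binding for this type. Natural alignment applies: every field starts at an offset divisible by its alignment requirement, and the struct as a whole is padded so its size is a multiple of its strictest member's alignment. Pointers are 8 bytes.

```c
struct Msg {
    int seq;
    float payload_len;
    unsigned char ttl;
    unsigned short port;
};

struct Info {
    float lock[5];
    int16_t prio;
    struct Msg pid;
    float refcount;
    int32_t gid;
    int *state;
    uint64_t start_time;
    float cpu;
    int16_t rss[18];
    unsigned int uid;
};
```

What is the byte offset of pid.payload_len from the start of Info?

Msg: @0: seq [4B, align 4] → 4; @4: payload_len [4B, align 4] → 8; @8: ttl [1B, align 1] → 9; +1 pad (align 2); @10: port [2B, align 2] → 12; size 12, align 4
@0: lock [20B, align 4] → 20
@20: prio [2B, align 2] → 22
+2 pad (align 4)
@24: pid [12B, align 4] → 36
within Msg: payload_len at 4
24 + 4 = 28

28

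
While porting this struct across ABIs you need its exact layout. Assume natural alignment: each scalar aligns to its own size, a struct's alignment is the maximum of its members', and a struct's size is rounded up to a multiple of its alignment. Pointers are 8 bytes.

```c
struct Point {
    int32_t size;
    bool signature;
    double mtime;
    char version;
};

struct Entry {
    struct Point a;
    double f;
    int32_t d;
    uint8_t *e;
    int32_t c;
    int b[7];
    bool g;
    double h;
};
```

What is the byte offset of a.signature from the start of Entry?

4

Point: 0..4  size  (4B, 4-aligned); 4..5  signature  (1B, 1-aligned); 5..8  -- padding (3B); 8..16  mtime  (8B, 8-aligned); 16..17  version  (1B, 1-aligned); 17..24  -- tail padding (7B); sizeof = 24, alignof = 8
0..24  a  (24B, 8-aligned)
within Point: signature at 4
0 + 4 = 4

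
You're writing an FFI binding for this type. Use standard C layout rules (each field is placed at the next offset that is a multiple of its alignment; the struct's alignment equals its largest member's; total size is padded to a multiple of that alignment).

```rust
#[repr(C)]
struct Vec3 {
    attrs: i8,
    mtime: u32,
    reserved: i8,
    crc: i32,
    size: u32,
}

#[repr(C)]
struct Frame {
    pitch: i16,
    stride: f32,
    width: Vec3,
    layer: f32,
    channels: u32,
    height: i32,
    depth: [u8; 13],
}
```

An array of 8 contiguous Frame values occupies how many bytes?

Vec3: 0..1  attrs  (1B, 1-aligned); 1..4  -- padding (3B); 4..8  mtime  (4B, 4-aligned); 8..9  reserved  (1B, 1-aligned); 9..12  -- padding (3B); 12..16  crc  (4B, 4-aligned); 16..20  size  (4B, 4-aligned); sizeof = 20, alignof = 4
0..2  pitch  (2B, 2-aligned)
2..4  -- padding (2B)
4..8  stride  (4B, 4-aligned)
8..28  width  (20B, 4-aligned)
28..32  layer  (4B, 4-aligned)
32..36  channels  (4B, 4-aligned)
36..40  height  (4B, 4-aligned)
40..53  depth  (13B, 1-aligned)
53..56  -- tail padding (3B)
sizeof = 56, alignof = 4
array of 8: 8 × 56 = 448

448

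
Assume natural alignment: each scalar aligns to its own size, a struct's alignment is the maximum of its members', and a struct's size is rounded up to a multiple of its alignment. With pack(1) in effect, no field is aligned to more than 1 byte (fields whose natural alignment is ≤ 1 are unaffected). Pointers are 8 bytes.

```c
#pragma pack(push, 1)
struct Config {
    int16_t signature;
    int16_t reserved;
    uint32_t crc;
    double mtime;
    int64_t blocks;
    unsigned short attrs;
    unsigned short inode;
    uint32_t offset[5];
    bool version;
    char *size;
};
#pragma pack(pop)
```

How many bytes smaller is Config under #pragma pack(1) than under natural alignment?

7

natural layout:
  0..2  signature  (2B, 2-aligned)
  2..4  reserved  (2B, 2-aligned)
  4..8  crc  (4B, 4-aligned)
  8..16  mtime  (8B, 8-aligned)
  16..24  blocks  (8B, 8-aligned)
  24..26  attrs  (2B, 2-aligned)
  26..28  inode  (2B, 2-aligned)
  28..48  offset  (20B, 4-aligned)
  48..49  version  (1B, 1-aligned)
  49..56  -- padding (7B)
  56..64  size  (8B, 8-aligned)
  sizeof = 64, alignof = 8
packed(1) layout:
  0..2  signature  (2B, 1-aligned)
  2..4  reserved  (2B, 1-aligned)
  4..8  crc  (4B, 1-aligned)
  8..16  mtime  (8B, 1-aligned)
  16..24  blocks  (8B, 1-aligned)
  24..26  attrs  (2B, 1-aligned)
  26..28  inode  (2B, 1-aligned)
  28..48  offset  (20B, 1-aligned)
  48..49  version  (1B, 1-aligned)
  49..57  size  (8B, 1-aligned)
  sizeof = 57, alignof = 1
64 − 57 = 7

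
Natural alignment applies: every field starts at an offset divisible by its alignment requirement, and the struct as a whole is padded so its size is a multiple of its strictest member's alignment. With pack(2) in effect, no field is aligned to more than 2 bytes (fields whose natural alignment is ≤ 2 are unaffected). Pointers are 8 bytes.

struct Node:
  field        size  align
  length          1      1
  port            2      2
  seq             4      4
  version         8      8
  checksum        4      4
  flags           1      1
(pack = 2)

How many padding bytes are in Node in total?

length at 0 (size 1, align 1) → ends 1
pad 1 to align 2 for port
port at 2 (size 2, align 2) → ends 4
seq at 4 (size 4, align 2) → ends 8
version at 8 (size 8, align 2) → ends 16
checksum at 16 (size 4, align 2) → ends 20
flags at 20 (size 1, align 1) → ends 21
tail pad 1 to reach multiple of 2
total 22 bytes, alignment 2
data bytes 20, size 22 → padding 2

2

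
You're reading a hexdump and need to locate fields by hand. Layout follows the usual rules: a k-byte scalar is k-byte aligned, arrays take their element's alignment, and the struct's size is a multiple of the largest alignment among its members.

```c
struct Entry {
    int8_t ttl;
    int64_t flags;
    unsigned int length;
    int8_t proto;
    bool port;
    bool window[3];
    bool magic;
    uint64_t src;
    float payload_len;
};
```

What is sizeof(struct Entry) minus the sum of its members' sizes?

17

0..1  ttl  (1B, 1-aligned)
1..8  -- padding (7B)
8..16  flags  (8B, 8-aligned)
16..20  length  (4B, 4-aligned)
20..21  proto  (1B, 1-aligned)
21..22  port  (1B, 1-aligned)
22..25  window  (3B, 1-aligned)
25..26  magic  (1B, 1-aligned)
26..32  -- padding (6B)
32..40  src  (8B, 8-aligned)
40..44  payload_len  (4B, 4-aligned)
44..48  -- tail padding (4B)
sizeof = 48, alignof = 8
data bytes 31, size 48 → padding 17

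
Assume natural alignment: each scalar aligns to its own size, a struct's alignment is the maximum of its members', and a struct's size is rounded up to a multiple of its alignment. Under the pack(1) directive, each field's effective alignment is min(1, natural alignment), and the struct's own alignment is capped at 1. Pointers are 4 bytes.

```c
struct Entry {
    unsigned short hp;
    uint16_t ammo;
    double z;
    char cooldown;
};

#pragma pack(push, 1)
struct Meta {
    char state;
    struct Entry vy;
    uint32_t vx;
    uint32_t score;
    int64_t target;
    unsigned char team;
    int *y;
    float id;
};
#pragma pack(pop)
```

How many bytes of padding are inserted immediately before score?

Entry: hp at 0 (size 2, align 2) → ends 2; ammo at 2 (size 2, align 2) → ends 4; pad 4 to align 8 for z; z at 8 (size 8, align 8) → ends 16; cooldown at 16 (size 1, align 1) → ends 17; tail pad 7 to reach multiple of 8; total 24 bytes, alignment 8
state at 0 (size 1, align 1) → ends 1
vy at 1 (size 24, align 1) → ends 25
vx at 25 (size 4, align 1) → ends 29
score at 29 (size 4, align 1) → ends 33

0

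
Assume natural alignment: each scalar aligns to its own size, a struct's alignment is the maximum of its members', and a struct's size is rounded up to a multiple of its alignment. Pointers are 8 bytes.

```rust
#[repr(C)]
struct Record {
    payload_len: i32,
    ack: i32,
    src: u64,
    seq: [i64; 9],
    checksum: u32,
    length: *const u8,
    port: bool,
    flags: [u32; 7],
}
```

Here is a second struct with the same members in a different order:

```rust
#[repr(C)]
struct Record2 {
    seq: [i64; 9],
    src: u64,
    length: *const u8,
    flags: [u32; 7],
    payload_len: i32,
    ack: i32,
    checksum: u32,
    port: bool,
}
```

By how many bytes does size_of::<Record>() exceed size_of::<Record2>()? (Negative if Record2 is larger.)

payload_len at 0 (size 4, align 4) → ends 4
ack at 4 (size 4, align 4) → ends 8
src at 8 (size 8, align 8) → ends 16
seq at 16 (size 72, align 8) → ends 88
checksum at 88 (size 4, align 4) → ends 92
pad 4 to align 8 for length
length at 96 (size 8, align 8) → ends 104
port at 104 (size 1, align 1) → ends 105
pad 3 to align 4 for flags
flags at 108 (size 28, align 4) → ends 136
total 136 bytes, alignment 8
— Record2 —
seq at 0 (size 72, align 8) → ends 72
src at 72 (size 8, align 8) → ends 80
length at 80 (size 8, align 8) → ends 88
flags at 88 (size 28, align 4) → ends 116
payload_len at 116 (size 4, align 4) → ends 120
ack at 120 (size 4, align 4) → ends 124
checksum at 124 (size 4, align 4) → ends 128
port at 128 (size 1, align 1) → ends 129
tail pad 7 to reach multiple of 8
total 136 bytes, alignment 8
136 − 136 = 0

0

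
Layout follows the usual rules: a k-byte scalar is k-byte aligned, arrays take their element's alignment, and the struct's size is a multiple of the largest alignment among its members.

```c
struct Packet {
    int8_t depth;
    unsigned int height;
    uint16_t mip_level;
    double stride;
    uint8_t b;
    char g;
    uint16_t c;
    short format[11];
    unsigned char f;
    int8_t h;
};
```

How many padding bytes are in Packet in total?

@0: depth [1B, align 1] → 1
+3 pad (align 4)
@4: height [4B, align 4] → 8
@8: mip_level [2B, align 2] → 10
+6 pad (align 8)
@16: stride [8B, align 8] → 24
@24: b [1B, align 1] → 25
@25: g [1B, align 1] → 26
@26: c [2B, align 2] → 28
@28: format [22B, align 2] → 50
@50: f [1B, align 1] → 51
@51: h [1B, align 1] → 52
+4 tail pad (align 8)
size 56, align 8
data bytes 43, size 56 → padding 13

13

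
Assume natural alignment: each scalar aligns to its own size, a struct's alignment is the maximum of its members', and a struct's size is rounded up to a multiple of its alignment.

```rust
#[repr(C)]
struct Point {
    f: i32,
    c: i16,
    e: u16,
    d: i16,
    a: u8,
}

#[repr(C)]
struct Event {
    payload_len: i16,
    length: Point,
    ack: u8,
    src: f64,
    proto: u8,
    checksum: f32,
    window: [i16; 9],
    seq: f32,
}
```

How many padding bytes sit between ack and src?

7

Point: f at 0 (size 4, align 4) → ends 4; c at 4 (size 2, align 2) → ends 6; e at 6 (size 2, align 2) → ends 8; d at 8 (size 2, align 2) → ends 10; a at 10 (size 1, align 1) → ends 11; tail pad 1 to reach multiple of 4; total 12 bytes, alignment 4
payload_len at 0 (size 2, align 2) → ends 2
pad 2 to align 4 for length
length at 4 (size 12, align 4) → ends 16
ack at 16 (size 1, align 1) → ends 17
pad 7 to align 8 for src
src at 24 (size 8, align 8) → ends 32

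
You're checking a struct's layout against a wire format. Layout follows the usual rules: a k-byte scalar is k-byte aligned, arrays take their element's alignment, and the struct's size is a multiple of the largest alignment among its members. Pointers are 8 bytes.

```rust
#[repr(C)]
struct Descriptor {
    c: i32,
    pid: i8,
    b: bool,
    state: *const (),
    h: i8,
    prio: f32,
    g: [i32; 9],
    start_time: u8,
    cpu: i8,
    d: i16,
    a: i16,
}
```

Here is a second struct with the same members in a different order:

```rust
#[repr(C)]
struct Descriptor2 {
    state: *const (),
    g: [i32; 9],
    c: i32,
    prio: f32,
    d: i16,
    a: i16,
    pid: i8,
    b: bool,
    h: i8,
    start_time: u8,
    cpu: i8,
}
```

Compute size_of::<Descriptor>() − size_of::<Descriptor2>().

8

c at 0 (size 4, align 4) → ends 4
pid at 4 (size 1, align 1) → ends 5
b at 5 (size 1, align 1) → ends 6
pad 2 to align 8 for state
state at 8 (size 8, align 8) → ends 16
h at 16 (size 1, align 1) → ends 17
pad 3 to align 4 for prio
prio at 20 (size 4, align 4) → ends 24
g at 24 (size 36, align 4) → ends 60
start_time at 60 (size 1, align 1) → ends 61
cpu at 61 (size 1, align 1) → ends 62
d at 62 (size 2, align 2) → ends 64
a at 64 (size 2, align 2) → ends 66
tail pad 6 to reach multiple of 8
total 72 bytes, alignment 8
— Descriptor2 —
state at 0 (size 8, align 8) → ends 8
g at 8 (size 36, align 4) → ends 44
c at 44 (size 4, align 4) → ends 48
prio at 48 (size 4, align 4) → ends 52
d at 52 (size 2, align 2) → ends 54
a at 54 (size 2, align 2) → ends 56
pid at 56 (size 1, align 1) → ends 57
b at 57 (size 1, align 1) → ends 58
h at 58 (size 1, align 1) → ends 59
start_time at 59 (size 1, align 1) → ends 60
cpu at 60 (size 1, align 1) → ends 61
tail pad 3 to reach multiple of 8
total 64 bytes, alignment 8
72 − 64 = 8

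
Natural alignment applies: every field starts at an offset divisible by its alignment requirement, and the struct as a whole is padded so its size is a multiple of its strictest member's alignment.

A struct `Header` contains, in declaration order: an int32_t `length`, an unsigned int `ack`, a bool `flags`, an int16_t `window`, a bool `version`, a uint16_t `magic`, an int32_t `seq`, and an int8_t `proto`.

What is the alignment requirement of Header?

4

member alignments: length=4, ack=4, flags=1, window=2, version=1, magic=2, seq=4, proto=1
max = 4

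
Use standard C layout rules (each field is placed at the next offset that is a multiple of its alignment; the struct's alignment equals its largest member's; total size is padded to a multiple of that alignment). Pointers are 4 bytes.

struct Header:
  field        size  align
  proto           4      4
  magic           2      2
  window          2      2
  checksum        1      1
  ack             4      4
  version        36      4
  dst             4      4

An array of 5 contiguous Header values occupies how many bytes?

280

0..4  proto  (4B, 4-aligned)
4..6  magic  (2B, 2-aligned)
6..8  window  (2B, 2-aligned)
8..9  checksum  (1B, 1-aligned)
9..12  -- padding (3B)
12..16  ack  (4B, 4-aligned)
16..52  version  (36B, 4-aligned)
52..56  dst  (4B, 4-aligned)
sizeof = 56, alignof = 4
array of 5: 5 × 56 = 280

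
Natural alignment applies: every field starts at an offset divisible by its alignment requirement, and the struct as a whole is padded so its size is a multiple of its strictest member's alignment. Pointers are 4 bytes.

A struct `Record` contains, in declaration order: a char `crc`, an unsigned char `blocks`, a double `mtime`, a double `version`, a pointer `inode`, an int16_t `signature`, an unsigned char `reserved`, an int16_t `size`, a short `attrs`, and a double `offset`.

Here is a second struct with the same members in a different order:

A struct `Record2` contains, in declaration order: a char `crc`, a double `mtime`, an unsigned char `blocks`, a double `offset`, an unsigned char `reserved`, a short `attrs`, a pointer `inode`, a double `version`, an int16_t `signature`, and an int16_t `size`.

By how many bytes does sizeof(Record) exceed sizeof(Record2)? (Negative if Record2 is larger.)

0..1  crc  (1B, 1-aligned)
1..2  blocks  (1B, 1-aligned)
2..8  -- padding (6B)
8..16  mtime  (8B, 8-aligned)
16..24  version  (8B, 8-aligned)
24..28  inode  (4B, 4-aligned)
28..30  signature  (2B, 2-aligned)
30..31  reserved  (1B, 1-aligned)
31..32  -- padding (1B)
32..34  size  (2B, 2-aligned)
34..36  attrs  (2B, 2-aligned)
36..40  -- padding (4B)
40..48  offset  (8B, 8-aligned)
sizeof = 48, alignof = 8
— Record2 —
0..1  crc  (1B, 1-aligned)
1..8  -- padding (7B)
8..16  mtime  (8B, 8-aligned)
16..17  blocks  (1B, 1-aligned)
17..24  -- padding (7B)
24..32  offset  (8B, 8-aligned)
32..33  reserved  (1B, 1-aligned)
33..34  -- padding (1B)
34..36  attrs  (2B, 2-aligned)
36..40  inode  (4B, 4-aligned)
40..48  version  (8B, 8-aligned)
48..50  signature  (2B, 2-aligned)
50..52  size  (2B, 2-aligned)
52..56  -- tail padding (4B)
sizeof = 56, alignof = 8
48 − 56 = -8

-8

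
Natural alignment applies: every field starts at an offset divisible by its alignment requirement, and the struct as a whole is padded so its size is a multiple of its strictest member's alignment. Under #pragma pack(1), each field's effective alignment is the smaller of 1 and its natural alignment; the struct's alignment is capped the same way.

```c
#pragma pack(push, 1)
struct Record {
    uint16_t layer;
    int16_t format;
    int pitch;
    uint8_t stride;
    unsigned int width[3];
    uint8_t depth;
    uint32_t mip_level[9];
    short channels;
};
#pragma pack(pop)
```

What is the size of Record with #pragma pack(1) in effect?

layer at 0 (size 2, align 1) → ends 2
format at 2 (size 2, align 1) → ends 4
pitch at 4 (size 4, align 1) → ends 8
stride at 8 (size 1, align 1) → ends 9
width at 9 (size 12, align 1) → ends 21
depth at 21 (size 1, align 1) → ends 22
mip_level at 22 (size 36, align 1) → ends 58
channels at 58 (size 2, align 1) → ends 60
total 60 bytes, alignment 1

60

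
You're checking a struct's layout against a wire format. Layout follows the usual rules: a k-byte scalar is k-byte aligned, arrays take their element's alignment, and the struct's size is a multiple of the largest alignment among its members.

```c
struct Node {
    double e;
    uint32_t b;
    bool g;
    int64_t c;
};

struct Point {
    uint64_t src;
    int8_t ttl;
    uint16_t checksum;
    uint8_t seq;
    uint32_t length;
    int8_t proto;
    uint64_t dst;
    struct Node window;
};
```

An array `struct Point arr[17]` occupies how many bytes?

Node: @0: e [8B, align 8] → 8; @8: b [4B, align 4] → 12; @12: g [1B, align 1] → 13; +3 pad (align 8); @16: c [8B, align 8] → 24; size 24, align 8
@0: src [8B, align 8] → 8
@8: ttl [1B, align 1] → 9
+1 pad (align 2)
@10: checksum [2B, align 2] → 12
@12: seq [1B, align 1] → 13
+3 pad (align 4)
@16: length [4B, align 4] → 20
@20: proto [1B, align 1] → 21
+3 pad (align 8)
@24: dst [8B, align 8] → 32
@32: window [24B, align 8] → 56
size 56, align 8
array of 17: 17 × 56 = 952

952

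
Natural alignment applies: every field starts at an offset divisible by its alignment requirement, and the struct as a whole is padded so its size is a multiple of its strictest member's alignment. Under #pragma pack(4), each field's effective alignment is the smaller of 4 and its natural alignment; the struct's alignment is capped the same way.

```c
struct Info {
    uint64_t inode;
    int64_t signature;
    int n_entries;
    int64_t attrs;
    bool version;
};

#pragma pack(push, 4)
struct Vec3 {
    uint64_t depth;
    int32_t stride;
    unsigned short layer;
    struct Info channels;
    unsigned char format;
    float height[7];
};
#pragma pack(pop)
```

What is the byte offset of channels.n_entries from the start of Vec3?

Info: inode at 0 (size 8, align 8) → ends 8; signature at 8 (size 8, align 8) → ends 16; n_entries at 16 (size 4, align 4) → ends 20; pad 4 to align 8 for attrs; attrs at 24 (size 8, align 8) → ends 32; version at 32 (size 1, align 1) → ends 33; tail pad 7 to reach multiple of 8; total 40 bytes, alignment 8
depth at 0 (size 8, align 4) → ends 8
stride at 8 (size 4, align 4) → ends 12
layer at 12 (size 2, align 2) → ends 14
pad 2 to align 4 for channels
channels at 16 (size 40, align 4) → ends 56
within Info: n_entries at 16
16 + 16 = 32

32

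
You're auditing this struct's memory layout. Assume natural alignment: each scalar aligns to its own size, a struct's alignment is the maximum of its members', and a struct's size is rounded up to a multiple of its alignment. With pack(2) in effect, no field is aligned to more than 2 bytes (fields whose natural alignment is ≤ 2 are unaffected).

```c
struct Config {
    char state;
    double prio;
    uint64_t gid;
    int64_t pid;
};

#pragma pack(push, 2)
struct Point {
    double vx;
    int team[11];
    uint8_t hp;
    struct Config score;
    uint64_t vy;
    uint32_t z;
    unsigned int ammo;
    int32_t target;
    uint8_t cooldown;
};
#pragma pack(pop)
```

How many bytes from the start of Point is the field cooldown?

Config: @0: state [1B, align 1] → 1; +7 pad (align 8); @8: prio [8B, align 8] → 16; @16: gid [8B, align 8] → 24; @24: pid [8B, align 8] → 32; size 32, align 8
@0: vx [8B, align 2] → 8
@8: team [44B, align 2] → 52
@52: hp [1B, align 1] → 53
+1 pad (align 2)
@54: score [32B, align 2] → 86
@86: vy [8B, align 2] → 94
@94: z [4B, align 2] → 98
@98: ammo [4B, align 2] → 102
@102: target [4B, align 2] → 106
@106: cooldown [1B, align 1] → 107

106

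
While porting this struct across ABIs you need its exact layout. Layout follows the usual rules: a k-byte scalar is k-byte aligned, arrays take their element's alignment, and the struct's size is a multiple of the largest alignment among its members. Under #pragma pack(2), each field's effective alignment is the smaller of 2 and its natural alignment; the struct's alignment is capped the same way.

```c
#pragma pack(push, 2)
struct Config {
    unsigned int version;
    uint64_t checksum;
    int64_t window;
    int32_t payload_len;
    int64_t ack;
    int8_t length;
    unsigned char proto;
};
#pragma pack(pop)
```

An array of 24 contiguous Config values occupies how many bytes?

version at 0 (size 4, align 2) → ends 4
checksum at 4 (size 8, align 2) → ends 12
window at 12 (size 8, align 2) → ends 20
payload_len at 20 (size 4, align 2) → ends 24
ack at 24 (size 8, align 2) → ends 32
length at 32 (size 1, align 1) → ends 33
proto at 33 (size 1, align 1) → ends 34
total 34 bytes, alignment 2
array of 24: 24 × 34 = 816

816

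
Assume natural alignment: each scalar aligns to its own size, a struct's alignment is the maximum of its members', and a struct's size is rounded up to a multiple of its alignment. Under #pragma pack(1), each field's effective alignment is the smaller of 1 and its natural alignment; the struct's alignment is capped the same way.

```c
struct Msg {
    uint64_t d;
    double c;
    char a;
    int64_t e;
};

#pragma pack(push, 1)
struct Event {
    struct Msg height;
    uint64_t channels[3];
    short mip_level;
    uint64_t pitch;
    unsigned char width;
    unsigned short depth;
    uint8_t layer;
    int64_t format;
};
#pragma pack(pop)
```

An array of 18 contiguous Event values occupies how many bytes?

1404

Msg: 0..8  d  (8B, 8-aligned); 8..16  c  (8B, 8-aligned); 16..17  a  (1B, 1-aligned); 17..24  -- padding (7B); 24..32  e  (8B, 8-aligned); sizeof = 32, alignof = 8
0..32  height  (32B, 1-aligned)
32..56  channels  (24B, 1-aligned)
56..58  mip_level  (2B, 1-aligned)
58..66  pitch  (8B, 1-aligned)
66..67  width  (1B, 1-aligned)
67..69  depth  (2B, 1-aligned)
69..70  layer  (1B, 1-aligned)
70..78  format  (8B, 1-aligned)
sizeof = 78, alignof = 1
array of 18: 18 × 78 = 1404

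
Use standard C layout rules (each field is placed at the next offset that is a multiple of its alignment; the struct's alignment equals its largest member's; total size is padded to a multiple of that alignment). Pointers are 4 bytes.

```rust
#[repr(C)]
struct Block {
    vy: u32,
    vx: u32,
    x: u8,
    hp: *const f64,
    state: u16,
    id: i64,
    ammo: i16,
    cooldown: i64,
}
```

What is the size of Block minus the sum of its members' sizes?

0..4  vy  (4B, 4-aligned)
4..8  vx  (4B, 4-aligned)
8..9  x  (1B, 1-aligned)
9..12  -- padding (3B)
12..16  hp  (4B, 4-aligned)
16..18  state  (2B, 2-aligned)
18..24  -- padding (6B)
24..32  id  (8B, 8-aligned)
32..34  ammo  (2B, 2-aligned)
34..40  -- padding (6B)
40..48  cooldown  (8B, 8-aligned)
sizeof = 48, alignof = 8
data bytes 33, size 48 → padding 15

15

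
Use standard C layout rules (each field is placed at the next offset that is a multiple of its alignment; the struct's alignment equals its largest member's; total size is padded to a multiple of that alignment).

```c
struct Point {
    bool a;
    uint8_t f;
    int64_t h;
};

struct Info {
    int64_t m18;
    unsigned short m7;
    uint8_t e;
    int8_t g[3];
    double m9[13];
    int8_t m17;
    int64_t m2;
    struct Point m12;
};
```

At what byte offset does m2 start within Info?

128

Point: @0: a [1B, align 1] → 1; @1: f [1B, align 1] → 2; +6 pad (align 8); @8: h [8B, align 8] → 16; size 16, align 8
@0: m18 [8B, align 8] → 8
@8: m7 [2B, align 2] → 10
@10: e [1B, align 1] → 11
@11: g [3B, align 1] → 14
+2 pad (align 8)
@16: m9 [104B, align 8] → 120
@120: m17 [1B, align 1] → 121
+7 pad (align 8)
@128: m2 [8B, align 8] → 136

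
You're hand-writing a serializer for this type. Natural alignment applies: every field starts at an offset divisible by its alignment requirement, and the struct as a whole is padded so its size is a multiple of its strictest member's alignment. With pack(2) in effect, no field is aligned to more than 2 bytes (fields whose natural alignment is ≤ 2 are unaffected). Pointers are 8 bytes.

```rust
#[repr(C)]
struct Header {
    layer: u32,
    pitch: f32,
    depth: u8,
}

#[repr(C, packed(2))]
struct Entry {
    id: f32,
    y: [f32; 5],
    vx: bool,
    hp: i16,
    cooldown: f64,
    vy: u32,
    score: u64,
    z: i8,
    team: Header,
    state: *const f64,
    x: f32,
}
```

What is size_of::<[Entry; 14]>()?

1036

Header: layer at 0 (size 4, align 4) → ends 4; pitch at 4 (size 4, align 4) → ends 8; depth at 8 (size 1, align 1) → ends 9; tail pad 3 to reach multiple of 4; total 12 bytes, alignment 4
id at 0 (size 4, align 2) → ends 4
y at 4 (size 20, align 2) → ends 24
vx at 24 (size 1, align 1) → ends 25
pad 1 to align 2 for hp
hp at 26 (size 2, align 2) → ends 28
cooldown at 28 (size 8, align 2) → ends 36
vy at 36 (size 4, align 2) → ends 40
score at 40 (size 8, align 2) → ends 48
z at 48 (size 1, align 1) → ends 49
pad 1 to align 2 for team
team at 50 (size 12, align 2) → ends 62
state at 62 (size 8, align 2) → ends 70
x at 70 (size 4, align 2) → ends 74
total 74 bytes, alignment 2
array of 14: 14 × 74 = 1036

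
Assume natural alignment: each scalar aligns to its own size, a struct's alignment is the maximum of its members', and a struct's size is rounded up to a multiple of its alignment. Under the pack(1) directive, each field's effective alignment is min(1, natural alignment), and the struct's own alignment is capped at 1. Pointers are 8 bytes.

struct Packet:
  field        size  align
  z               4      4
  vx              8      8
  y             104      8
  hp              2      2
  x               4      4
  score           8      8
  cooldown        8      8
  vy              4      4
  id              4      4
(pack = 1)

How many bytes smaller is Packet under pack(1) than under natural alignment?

natural layout:
  @0: z [4B, align 4] → 4
  +4 pad (align 8)
  @8: vx [8B, align 8] → 16
  @16: y [104B, align 8] → 120
  @120: hp [2B, align 2] → 122
  +2 pad (align 4)
  @124: x [4B, align 4] → 128
  @128: score [8B, align 8] → 136
  @136: cooldown [8B, align 8] → 144
  @144: vy [4B, align 4] → 148
  @148: id [4B, align 4] → 152
  size 152, align 8
packed(1) layout:
  @0: z [4B, align 1] → 4
  @4: vx [8B, align 1] → 12
  @12: y [104B, align 1] → 116
  @116: hp [2B, align 1] → 118
  @118: x [4B, align 1] → 122
  @122: score [8B, align 1] → 130
  @130: cooldown [8B, align 1] → 138
  @138: vy [4B, align 1] → 142
  @142: id [4B, align 1] → 146
  size 146, align 1
152 − 146 = 6

6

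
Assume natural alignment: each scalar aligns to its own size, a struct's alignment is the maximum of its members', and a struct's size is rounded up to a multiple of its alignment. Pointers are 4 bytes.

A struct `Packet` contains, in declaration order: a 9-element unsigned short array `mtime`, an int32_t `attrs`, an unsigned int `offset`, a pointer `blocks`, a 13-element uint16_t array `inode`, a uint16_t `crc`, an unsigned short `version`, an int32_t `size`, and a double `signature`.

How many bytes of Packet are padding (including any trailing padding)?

8

0..18  mtime  (18B, 2-aligned)
18..20  -- padding (2B)
20..24  attrs  (4B, 4-aligned)
24..28  offset  (4B, 4-aligned)
28..32  blocks  (4B, 4-aligned)
32..58  inode  (26B, 2-aligned)
58..60  crc  (2B, 2-aligned)
60..62  version  (2B, 2-aligned)
62..64  -- padding (2B)
64..68  size  (4B, 4-aligned)
68..72  -- padding (4B)
72..80  signature  (8B, 8-aligned)
sizeof = 80, alignof = 8
data bytes 72, size 80 → padding 8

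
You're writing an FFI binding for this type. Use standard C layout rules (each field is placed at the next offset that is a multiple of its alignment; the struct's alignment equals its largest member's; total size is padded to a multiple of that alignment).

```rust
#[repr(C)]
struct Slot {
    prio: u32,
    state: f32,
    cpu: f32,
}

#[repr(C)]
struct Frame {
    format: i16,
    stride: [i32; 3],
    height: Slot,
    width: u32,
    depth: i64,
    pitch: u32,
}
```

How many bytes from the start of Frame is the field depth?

Slot: prio at 0 (size 4, align 4) → ends 4; state at 4 (size 4, align 4) → ends 8; cpu at 8 (size 4, align 4) → ends 12; total 12 bytes, alignment 4
format at 0 (size 2, align 2) → ends 2
pad 2 to align 4 for stride
stride at 4 (size 12, align 4) → ends 16
height at 16 (size 12, align 4) → ends 28
width at 28 (size 4, align 4) → ends 32
depth at 32 (size 8, align 8) → ends 40

32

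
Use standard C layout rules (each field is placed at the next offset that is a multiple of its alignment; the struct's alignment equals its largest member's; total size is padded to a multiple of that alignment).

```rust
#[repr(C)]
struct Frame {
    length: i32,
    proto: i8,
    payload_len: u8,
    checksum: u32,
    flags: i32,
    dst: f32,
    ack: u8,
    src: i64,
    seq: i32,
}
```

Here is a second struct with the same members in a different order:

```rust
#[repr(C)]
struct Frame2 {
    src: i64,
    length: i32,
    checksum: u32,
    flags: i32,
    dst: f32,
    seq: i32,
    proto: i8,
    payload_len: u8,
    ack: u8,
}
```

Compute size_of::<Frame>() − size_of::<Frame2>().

8

length at 0 (size 4, align 4) → ends 4
proto at 4 (size 1, align 1) → ends 5
payload_len at 5 (size 1, align 1) → ends 6
pad 2 to align 4 for checksum
checksum at 8 (size 4, align 4) → ends 12
flags at 12 (size 4, align 4) → ends 16
dst at 16 (size 4, align 4) → ends 20
ack at 20 (size 1, align 1) → ends 21
pad 3 to align 8 for src
src at 24 (size 8, align 8) → ends 32
seq at 32 (size 4, align 4) → ends 36
tail pad 4 to reach multiple of 8
total 40 bytes, alignment 8
— Frame2 —
src at 0 (size 8, align 8) → ends 8
length at 8 (size 4, align 4) → ends 12
checksum at 12 (size 4, align 4) → ends 16
flags at 16 (size 4, align 4) → ends 20
dst at 20 (size 4, align 4) → ends 24
seq at 24 (size 4, align 4) → ends 28
proto at 28 (size 1, align 1) → ends 29
payload_len at 29 (size 1, align 1) → ends 30
ack at 30 (size 1, align 1) → ends 31
tail pad 1 to reach multiple of 8
total 32 bytes, alignment 8
40 − 32 = 8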